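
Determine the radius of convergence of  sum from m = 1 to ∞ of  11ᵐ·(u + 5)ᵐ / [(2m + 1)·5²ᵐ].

The ratio of consecutive coefficients is [(2m + 1)/(2(m+1) + 1)] · 11/25 → 11/25.
Thus R = 1/(11/25) = 25/11.

R = 25/11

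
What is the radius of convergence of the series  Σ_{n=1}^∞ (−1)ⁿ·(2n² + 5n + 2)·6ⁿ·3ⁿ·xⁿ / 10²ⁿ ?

By the ratio test, |a_{n+1}/a_n| = [(2(n+1)² + 5(n+1) + 2)/(2n² + 5n + 2)] · 6·3/100 → 9/50.
The series converges when 9/50 · |x| < 1, giving R = 50/9.

R = 50/9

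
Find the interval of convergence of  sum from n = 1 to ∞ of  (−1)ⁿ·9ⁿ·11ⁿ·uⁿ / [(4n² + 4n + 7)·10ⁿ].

[-10/99, 10/99]

Apply the ratio test: |a_{n+1}| / |a_n| = [(4n² + 4n + 7)/(4(n+1)² + 4(n+1) + 7)] · 9·11/10, which tends to 99/10 as n → ∞.
Hence the series converges for |u| < 1/(99/10) = 10/99, so the radius of convergence is 10/99.
Check u = 10/99: the terms are on the order of 1/n², so the series converges absolutely by comparison with the p-series (p = 2 > 1).
When u = -10/99, the terms are on the order of 1/n², so the series converges absolutely by comparison with the p-series (p = 2 > 1).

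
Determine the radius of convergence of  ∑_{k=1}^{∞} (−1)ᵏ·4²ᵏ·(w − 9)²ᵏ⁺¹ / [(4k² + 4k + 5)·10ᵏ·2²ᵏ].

By the ratio test, |a_{k+1}/a_k| = [(4k² + 4k + 5)/(4(k+1)² + 4(k+1) + 5)] · 16/(10·4) → 2/5.
Successive powers of (w − 9) differ by 2, so the series converges when |w − 9|² · 2/5 < 1, i.e. |w − 9| < √(5/2). So R = √10/2.

R = √10/2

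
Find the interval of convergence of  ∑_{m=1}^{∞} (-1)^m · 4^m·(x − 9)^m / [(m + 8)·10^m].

Apply the ratio test: |a_{m+1}| / |a_m| = [(m + 8)/((m+1) + 8)] · 4/10, which tends to 2/5 as m → ∞.
Hence the series converges for |x − 9| < 1/(2/5) = 5/2, so the radius of convergence is 5/2.
Endpoint x = 23/2: an alternating series whose terms decrease to 0 in absolute value, so it converges by the Leibniz criterion.
When x = 13/2, comparison with the harmonic series Σ 1/m shows the series diverges.

(13/2, 23/2]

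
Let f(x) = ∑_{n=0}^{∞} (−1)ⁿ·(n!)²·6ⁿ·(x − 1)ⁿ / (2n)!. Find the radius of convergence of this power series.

R = 2/3

The ratio of consecutive coefficients is (n+1)²/[(2n+1)·(2n+2)] · 6 → 3/2.
Thus R = 1/(3/2) = 2/3.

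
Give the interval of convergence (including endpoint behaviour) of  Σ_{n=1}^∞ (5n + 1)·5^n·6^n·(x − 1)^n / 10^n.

(2/3, 4/3)

By the ratio test, |a_{n+1}/a_n| = [(5(n+1) + 1)/(5n + 1)] · 5·6/10 → 3.
The series converges when 3 · |x − 1| < 1, giving R = 1/3.
Endpoint x = 4/3: the n-th term does not approach 0; divergence by the term test.
When x = 2/3, the terms have absolute value of order n, which does not tend to 0, so the series diverges by the divergence test.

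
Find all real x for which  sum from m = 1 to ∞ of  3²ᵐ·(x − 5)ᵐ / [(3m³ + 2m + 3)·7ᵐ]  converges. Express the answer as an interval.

[38/9, 52/9]

Apply the ratio test: |a_{m+1}| / |a_m| = [(3m³ + 2m + 3)/(3(m+1)³ + 2(m+1) + 3)] · 9/7, which tends to 9/7 as m → ∞.
Thus R = 1/(9/7) = 7/9.
Endpoint x = 52/9: absolute convergence follows by limit comparison with Σ 1/m³.
Endpoint x = 38/9: absolute convergence follows by limit comparison with Σ 1/m³.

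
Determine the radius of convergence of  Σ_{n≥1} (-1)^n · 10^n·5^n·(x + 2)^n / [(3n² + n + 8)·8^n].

R = 4/25

Apply the ratio test: |a_{n+1}| / |a_n| = [(3n² + n + 8)/(3(n+1)² + (n+1) + 8)] · 10·5/8, which tends to 25/4 as n → ∞.
Hence the series converges for |x + 2| < 1/(25/4) = 4/25, so the radius of convergence is 4/25.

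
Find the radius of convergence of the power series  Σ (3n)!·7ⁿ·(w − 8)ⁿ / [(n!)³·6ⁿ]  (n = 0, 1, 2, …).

R = 2/63

By the ratio test, |a_{n+1}/a_n| = (3n+1)·(3n+2)·(3n+3)/(n+1)³ · 7/6 → 63/2.
Convergence for |w − 8| · 63/2 < 1, i.e. |w − 8| < 2/63. So R = 2/63.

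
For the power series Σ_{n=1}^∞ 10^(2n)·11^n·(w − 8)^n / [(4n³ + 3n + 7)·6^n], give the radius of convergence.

R = 3/550

The ratio of consecutive coefficients is [(4n³ + 3n + 7)/(4(n+1)³ + 3(n+1) + 7)] · 100·11/6 → 550/3.
Convergence for |w − 8| · 550/3 < 1, i.e. |w − 8| < 3/550. So R = 3/550.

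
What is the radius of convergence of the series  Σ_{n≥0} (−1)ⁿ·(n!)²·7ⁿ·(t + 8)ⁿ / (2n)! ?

R = 4/7

The ratio of consecutive coefficients is (n+1)²/[(2n+1)·(2n+2)] · 7 → 7/4.
The series converges when 7/4 · |t + 8| < 1, giving R = 4/7.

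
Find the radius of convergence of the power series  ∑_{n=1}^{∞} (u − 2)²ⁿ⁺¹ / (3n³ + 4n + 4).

R = 1

Ratio test: |a_{n+1}/a_n| = (3n³ + 4n + 4)/(3(n+1)³ + 4(n+1) + 4) → 1 as n → ∞.
Since the exponent of (u − 2) increases by 2 each term, convergence requires |u − 2|² < 1, hence R = 1.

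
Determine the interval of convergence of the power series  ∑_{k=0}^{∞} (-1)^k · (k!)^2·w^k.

{0}

The ratio of consecutive coefficients is (k+1)² → ∞.
The ratio grows without bound, so the series diverges whenever w ≠ 0; it converges only at w = 0. R = 0.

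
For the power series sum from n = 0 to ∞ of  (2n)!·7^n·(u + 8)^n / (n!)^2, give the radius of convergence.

Apply the ratio test: |a_{n+1}| / |a_n| = (2n+1)·(2n+2)/(n+1)² · 7, which tends to 28 as n → ∞.
Hence the series converges for |u + 8| < 1/(28) = 1/28, so the radius of convergence is 1/28.

R = 1/28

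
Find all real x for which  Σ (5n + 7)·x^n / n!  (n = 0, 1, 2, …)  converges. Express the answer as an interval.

By the ratio test, |a_{n+1}/a_n| = (5(n+1) + 7)/(5n + 7) · 1/(n+1) → 0.
The limit is 0, so the series converges for all x; R = ∞.

(−∞, ∞)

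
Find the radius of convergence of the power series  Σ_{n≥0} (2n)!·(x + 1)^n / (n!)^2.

R = 1/4

By the ratio test, |a_{n+1}/a_n| = (2n+1)·(2n+2)/(n+1)² → 4.
The series converges when 4 · |x + 1| < 1, giving R = 1/4.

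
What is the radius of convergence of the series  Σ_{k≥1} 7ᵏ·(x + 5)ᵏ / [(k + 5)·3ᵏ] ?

The ratio of consecutive coefficients is [(k + 5)/((k+1) + 5)] · 7/3 → 7/3.
Thus R = 1/(7/3) = 3/7.

R = 3/7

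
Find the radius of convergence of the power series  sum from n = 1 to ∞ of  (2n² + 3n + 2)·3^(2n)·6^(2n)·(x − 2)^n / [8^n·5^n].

Ratio test: |a_{n+1}/a_n| = [(2(n+1)² + 3(n+1) + 2)/(2n² + 3n + 2)] · 9·36/(8·5) → 81/10 as n → ∞.
Thus R = 1/(81/10) = 10/81.

R = 10/81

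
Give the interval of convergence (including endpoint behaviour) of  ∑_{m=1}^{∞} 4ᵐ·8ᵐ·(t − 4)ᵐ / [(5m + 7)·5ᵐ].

The ratio of consecutive coefficients is [(5m + 7)/(5(m+1) + 7)] · 4·8/5 → 32/5.
Convergence for |t − 4| · 32/5 < 1, i.e. |t − 4| < 5/32. So R = 5/32.
Check t = 133/32: comparison with the harmonic series Σ 1/m shows the series diverges.
When t = 123/32, an alternating series whose terms decrease to 0 in absolute value, so it converges by the Leibniz criterion.

[123/32, 133/32)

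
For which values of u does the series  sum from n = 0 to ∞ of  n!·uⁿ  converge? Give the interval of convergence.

The ratio of consecutive coefficients is (n+1) → ∞.
The terms grow without bound for any u ≠ 0, so R = 0 (convergence only at u = 0).

{0}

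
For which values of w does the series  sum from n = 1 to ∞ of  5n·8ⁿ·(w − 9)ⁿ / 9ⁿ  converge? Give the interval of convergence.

Ratio test: |a_{n+1}/a_n| = [5(n+1)/5n] · 8/9 → 8/9 as n → ∞.
The series converges when 8/9 · |w − 9| < 1, giving R = 9/8.
When w = 81/8, the terms have absolute value of order n, which does not tend to 0, so the series diverges by the divergence test.
Endpoint w = 63/8: the terms do not tend to 0, so the series diverges.

(63/8, 81/8)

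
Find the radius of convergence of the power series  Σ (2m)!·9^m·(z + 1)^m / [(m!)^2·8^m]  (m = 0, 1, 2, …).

R = 2/9

The ratio of consecutive coefficients is (2m+1)·(2m+2)/(m+1)² · 9/8 → 9/2.
The series converges when 9/2 · |z + 1| < 1, giving R = 2/9.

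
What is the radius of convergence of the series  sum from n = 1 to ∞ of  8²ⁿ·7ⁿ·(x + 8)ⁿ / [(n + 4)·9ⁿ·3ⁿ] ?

R = 27/448

By the ratio test, |a_{n+1}/a_n| = [(n + 4)/((n+1) + 4)] · 64·7/(9·3) → 448/27.
The series converges when 448/27 · |x + 8| < 1, giving R = 27/448.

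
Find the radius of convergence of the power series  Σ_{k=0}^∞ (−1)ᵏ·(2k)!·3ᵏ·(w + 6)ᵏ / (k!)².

R = 1/12

Apply the ratio test: |a_{k+1}| / |a_k| = (2k+1)·(2k+2)/(k+1)² · 3, which tends to 12 as k → ∞.
The series converges when 12 · |w + 6| < 1, giving R = 1/12.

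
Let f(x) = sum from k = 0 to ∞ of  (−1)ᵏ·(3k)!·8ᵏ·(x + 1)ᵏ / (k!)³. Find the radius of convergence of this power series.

R = 1/216

By the ratio test, |a_{k+1}/a_k| = (3k+1)·(3k+2)·(3k+3)/(k+1)³ · 8 → 216.
Convergence for |x + 1| · 216 < 1, i.e. |x + 1| < 1/216. So R = 1/216.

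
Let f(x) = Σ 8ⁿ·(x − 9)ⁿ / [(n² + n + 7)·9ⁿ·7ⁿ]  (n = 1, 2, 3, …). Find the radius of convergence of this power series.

R = 63/8

The ratio of consecutive coefficients is [(n² + n + 7)/((n+1)² + (n+1) + 7)] · 8/(9·7) → 8/63.
The series converges when 8/63 · |x − 9| < 1, giving R = 63/8.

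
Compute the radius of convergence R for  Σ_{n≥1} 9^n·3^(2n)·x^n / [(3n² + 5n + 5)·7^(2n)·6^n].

Apply the ratio test: |a_{n+1}| / |a_n| = [(3n² + 5n + 5)/(3(n+1)² + 5(n+1) + 5)] · 9·9/(49·6), which tends to 27/98 as n → ∞.
The series converges when 27/98 · |x| < 1, giving R = 98/27.

R = 98/27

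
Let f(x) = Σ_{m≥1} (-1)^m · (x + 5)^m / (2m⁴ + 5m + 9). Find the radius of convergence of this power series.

R = 1

Apply the ratio test: |a_{m+1}| / |a_m| = (2m⁴ + 5m + 9)/(2(m+1)⁴ + 5(m+1) + 9), which tends to 1 as m → ∞.
Convergence for |x + 5| < 1, so R = 1.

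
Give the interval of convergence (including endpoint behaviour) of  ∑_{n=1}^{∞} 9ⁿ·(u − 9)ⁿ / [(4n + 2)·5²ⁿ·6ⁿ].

[-23/3, 77/3)

Apply the ratio test: |a_{n+1}| / |a_n| = [(4n + 2)/(4(n+1) + 2)] · 9/(25·6), which tends to 3/50 as n → ∞.
The series converges when 3/50 · |u − 9| < 1, giving R = 50/3.
When u = 77/3, the terms are asymptotic to a nonzero constant times 1/n, so the series diverges by limit comparison with Σ 1/n.
When u = -23/3, an alternating series whose terms decrease to 0 in absolute value, so it converges by the Leibniz criterion.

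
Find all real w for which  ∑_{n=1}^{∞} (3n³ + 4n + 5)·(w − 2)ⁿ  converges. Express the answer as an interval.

The ratio of consecutive coefficients is (3(n+1)³ + 4(n+1) + 5)/(3n³ + 4n + 5) → 1.
Convergence for |w − 2| < 1, so R = 1.
Endpoint w = 3: the terms do not tend to 0, so the series diverges.
When w = 1, the terms do not tend to 0, so the series diverges.

(1, 3)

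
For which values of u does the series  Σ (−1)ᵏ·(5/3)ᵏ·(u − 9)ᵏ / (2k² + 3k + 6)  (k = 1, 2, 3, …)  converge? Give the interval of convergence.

[42/5, 48/5]

By the ratio test, |a_{k+1}/a_k| = [(2k² + 3k + 6)/(2(k+1)² + 3(k+1) + 6)] · 5/3 → 5/3.
Hence the series converges for |u − 9| < 1/(5/3) = 3/5, so the radius of convergence is 3/5.
At u = 48/5: absolute convergence follows by limit comparison with Σ 1/k².
Check u = 42/5: the terms are on the order of 1/k², so the series converges absolutely by comparison with the p-series (p = 2 > 1).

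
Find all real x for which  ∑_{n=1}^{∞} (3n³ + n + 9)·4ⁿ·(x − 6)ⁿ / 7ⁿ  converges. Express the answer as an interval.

Apply the ratio test: |a_{n+1}| / |a_n| = [(3(n+1)³ + (n+1) + 9)/(3n³ + n + 9)] · 4/7, which tends to 4/7 as n → ∞.
The series converges when 4/7 · |x − 6| < 1, giving R = 7/4.
Endpoint x = 31/4: the n-th term does not approach 0; divergence by the term test.
Check x = 17/4: the terms do not tend to 0, so the series diverges.

(17/4, 31/4)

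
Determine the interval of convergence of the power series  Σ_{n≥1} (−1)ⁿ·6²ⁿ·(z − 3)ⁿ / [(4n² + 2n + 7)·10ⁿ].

[49/18, 59/18]

By the ratio test, |a_{n+1}/a_n| = [(4n² + 2n + 7)/(4(n+1)² + 2(n+1) + 7)] · 36/10 → 18/5.
Hence the series converges for |z − 3| < 1/(18/5) = 5/18, so the radius of convergence is 5/18.
When z = 59/18, the terms are on the order of 1/n², so the series converges absolutely by comparison with the p-series (p = 2 > 1).
At z = 49/18: the series is dominated by a constant times Σ 1/n², which converges (p = 2 > 1).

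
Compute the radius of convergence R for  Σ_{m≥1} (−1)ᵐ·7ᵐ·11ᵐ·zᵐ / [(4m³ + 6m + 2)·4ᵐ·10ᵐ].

Apply the ratio test: |a_{m+1}| / |a_m| = [(4m³ + 6m + 2)/(4(m+1)³ + 6(m+1) + 2)] · 7·11/(4·10), which tends to 77/40 as m → ∞.
Convergence for |z| · 77/40 < 1, i.e. |z| < 40/77. So R = 40/77.

R = 40/77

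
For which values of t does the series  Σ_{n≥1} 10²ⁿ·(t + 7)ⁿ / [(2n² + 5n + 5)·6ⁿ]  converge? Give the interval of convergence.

[-353/50, -347/50]

Ratio test: |a_{n+1}/a_n| = [(2n² + 5n + 5)/(2(n+1)² + 5(n+1) + 5)] · 100/6 → 50/3 as n → ∞.
Thus R = 1/(50/3) = 3/50.
When t = -347/50, absolute convergence follows by limit comparison with Σ 1/n².
Endpoint t = -353/50: absolute convergence follows by limit comparison with Σ 1/n².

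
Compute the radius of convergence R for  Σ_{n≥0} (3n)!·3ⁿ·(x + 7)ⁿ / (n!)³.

Ratio test: |a_{n+1}/a_n| = (3n+1)·(3n+2)·(3n+3)/(n+1)³ · 3 → 81 as n → ∞.
Hence the series converges for |x + 7| < 1/(81) = 1/81, so the radius of convergence is 1/81.

R = 1/81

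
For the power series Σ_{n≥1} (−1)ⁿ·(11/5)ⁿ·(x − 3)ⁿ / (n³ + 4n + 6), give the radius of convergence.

The ratio of consecutive coefficients is [(n³ + 4n + 6)/((n+1)³ + 4(n+1) + 6)] · 11/5 → 11/5.
The series converges when 11/5 · |x − 3| < 1, giving R = 5/11.

R = 5/11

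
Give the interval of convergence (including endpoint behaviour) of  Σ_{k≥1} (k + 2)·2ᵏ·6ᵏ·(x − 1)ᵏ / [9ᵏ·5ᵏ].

(-11/4, 19/4)

By the ratio test, |a_{k+1}/a_k| = [((k+1) + 2)/(k + 2)] · 2·6/(9·5) → 4/15.
Hence the series converges for |x − 1| < 1/(4/15) = 15/4, so the radius of convergence is 15/4.
When x = 19/4, the terms have absolute value of order k, which does not tend to 0, so the series diverges by the divergence test.
Endpoint x = -11/4: the terms have absolute value of order k, which does not tend to 0, so the series diverges by the divergence test.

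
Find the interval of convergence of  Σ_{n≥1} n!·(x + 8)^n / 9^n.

Ratio test: |a_{n+1}/a_n| = (n+1) · 1/9 → ∞ as n → ∞.
The ratio grows without bound, so the series diverges whenever (x + 8) ≠ 0; it converges only at x = -8. R = 0.

{-8}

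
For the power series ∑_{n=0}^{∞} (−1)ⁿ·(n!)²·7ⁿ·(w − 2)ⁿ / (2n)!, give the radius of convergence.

The ratio of consecutive coefficients is (n+1)²/[(2n+1)·(2n+2)] · 7 → 7/4.
Hence the series converges for |w − 2| < 1/(7/4) = 4/7, so the radius of convergence is 4/7.

R = 4/7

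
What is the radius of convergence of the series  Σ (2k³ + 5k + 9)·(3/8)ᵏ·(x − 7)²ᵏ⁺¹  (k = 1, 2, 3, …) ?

Apply the ratio test: |a_{k+1}| / |a_k| = [(2(k+1)³ + 5(k+1) + 9)/(2k³ + 5k + 9)] · 3/8, which tends to 3/8 as k → ∞.
Writing y = (x − 7)², the series in y has radius 8/3, so |x − 7| < √(8/3) and R = 2√6/3.

R = 2√6/3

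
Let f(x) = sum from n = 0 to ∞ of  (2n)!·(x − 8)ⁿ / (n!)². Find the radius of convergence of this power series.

R = 1/4

By the ratio test, |a_{n+1}/a_n| = (2n+1)·(2n+2)/(n+1)² → 4.
Convergence for |x − 8| · 4 < 1, i.e. |x − 8| < 1/4. So R = 1/4.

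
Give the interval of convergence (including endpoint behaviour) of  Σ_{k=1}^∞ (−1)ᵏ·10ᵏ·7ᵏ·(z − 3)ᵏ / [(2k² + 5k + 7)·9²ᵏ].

[129/70, 291/70]

By the ratio test, |a_{k+1}/a_k| = [(2k² + 5k + 7)/(2(k+1)² + 5(k+1) + 7)] · 10·7/81 → 70/81.
Hence the series converges for |z − 3| < 1/(70/81) = 81/70, so the radius of convergence is 81/70.
Endpoint z = 291/70: the series is dominated by a constant times Σ 1/k², which converges (p = 2 > 1).
At z = 129/70: the series is dominated by a constant times Σ 1/k², which converges (p = 2 > 1).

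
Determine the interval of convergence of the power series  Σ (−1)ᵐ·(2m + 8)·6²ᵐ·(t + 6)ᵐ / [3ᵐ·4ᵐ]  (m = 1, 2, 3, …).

(-19/3, -17/3)

By the ratio test, |a_{m+1}/a_m| = [(2(m+1) + 8)/(2m + 8)] · 36/(3·4) → 3.
Convergence for |t + 6| · 3 < 1, i.e. |t + 6| < 1/3. So R = 1/3.
Endpoint t = -17/3: the terms have absolute value of order m, which does not tend to 0, so the series diverges by the divergence test.
When t = -19/3, the terms do not tend to 0, so the series diverges.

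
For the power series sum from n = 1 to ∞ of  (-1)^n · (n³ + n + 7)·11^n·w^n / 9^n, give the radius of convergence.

By the ratio test, |a_{n+1}/a_n| = [((n+1)³ + (n+1) + 7)/(n³ + n + 7)] · 11/9 → 11/9.
Convergence for |w| · 11/9 < 1, i.e. |w| < 9/11. So R = 9/11.

R = 9/11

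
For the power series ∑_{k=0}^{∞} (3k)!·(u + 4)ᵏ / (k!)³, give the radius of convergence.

Ratio test: |a_{k+1}/a_k| = (3k+1)·(3k+2)·(3k+3)/(k+1)³ → 27 as k → ∞.
Convergence for |u + 4| · 27 < 1, i.e. |u + 4| < 1/27. So R = 1/27.

R = 1/27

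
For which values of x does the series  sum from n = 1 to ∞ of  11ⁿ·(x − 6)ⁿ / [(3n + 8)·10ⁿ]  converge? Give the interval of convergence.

[56/11, 76/11)

The ratio of consecutive coefficients is [(3n + 8)/(3(n+1) + 8)] · 11/10 → 11/10.
Convergence for |x − 6| · 11/10 < 1, i.e. |x − 6| < 10/11. So R = 10/11.
At x = 76/11: the terms are asymptotic to a nonzero constant times 1/n, so the series diverges by limit comparison with Σ 1/n.
At x = 56/11: convergence follows from the alternating series test (terms decrease monotonically to 0).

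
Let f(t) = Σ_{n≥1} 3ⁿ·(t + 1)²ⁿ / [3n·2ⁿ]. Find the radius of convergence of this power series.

R = √6/3

By the ratio test, |a_{n+1}/a_n| = [3n/3(n+1)] · 3/2 → 3/2.
Writing y = (t + 1)², the series in y has radius 2/3, so |t + 1| < √(2/3) and R = √6/3.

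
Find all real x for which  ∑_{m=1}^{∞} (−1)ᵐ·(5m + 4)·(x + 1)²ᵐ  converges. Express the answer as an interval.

(-2, 0)

Ratio test: |a_{m+1}/a_m| = (5(m+1) + 4)/(5m + 4) → 1 as m → ∞.
Since the exponent of (x + 1) increases by 2 each term, convergence requires |x + 1|² < 1, hence R = 1.
When x = 0, the m-th term does not approach 0; divergence by the term test.
When x = -2, the m-th term does not approach 0; divergence by the term test.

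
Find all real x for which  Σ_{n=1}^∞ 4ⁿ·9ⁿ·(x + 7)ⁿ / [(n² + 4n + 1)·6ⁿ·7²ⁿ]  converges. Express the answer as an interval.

[-91/6, 7/6]

Ratio test: |a_{n+1}/a_n| = [(n² + 4n + 1)/((n+1)² + 4(n+1) + 1)] · 4·9/(6·49) → 6/49 as n → ∞.
Thus R = 1/(6/49) = 49/6.
Check x = 7/6: absolute convergence follows by limit comparison with Σ 1/n².
At x = -91/6: absolute convergence follows by limit comparison with Σ 1/n².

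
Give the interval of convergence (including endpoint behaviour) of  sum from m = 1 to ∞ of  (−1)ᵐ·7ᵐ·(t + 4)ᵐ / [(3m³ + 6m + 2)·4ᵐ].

Ratio test: |a_{m+1}/a_m| = [(3m³ + 6m + 2)/(3(m+1)³ + 6(m+1) + 2)] · 7/4 → 7/4 as m → ∞.
The series converges when 7/4 · |t + 4| < 1, giving R = 4/7.
When t = -24/7, absolute convergence follows by limit comparison with Σ 1/m³.
When t = -32/7, the terms are on the order of 1/m³, so the series converges absolutely by comparison with the p-series (p = 3 > 1).

[-32/7, -24/7]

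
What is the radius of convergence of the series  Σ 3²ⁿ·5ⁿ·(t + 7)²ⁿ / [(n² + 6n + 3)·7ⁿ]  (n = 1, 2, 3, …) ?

R = √35/15

Apply the ratio test: |a_{n+1}| / |a_n| = [(n² + 6n + 3)/((n+1)² + 6(n+1) + 3)] · 9·5/7, which tends to 45/7 as n → ∞.
Successive powers of (t + 7) differ by 2, so the series converges when |t + 7|² · 45/7 < 1, i.e. |t + 7| < √(7/45). So R = √35/15.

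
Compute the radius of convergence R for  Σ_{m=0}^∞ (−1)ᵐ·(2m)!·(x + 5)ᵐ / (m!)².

The ratio of consecutive coefficients is (2m+1)·(2m+2)/(m+1)² → 4.
Thus R = 1/(4) = 1/4.

R = 1/4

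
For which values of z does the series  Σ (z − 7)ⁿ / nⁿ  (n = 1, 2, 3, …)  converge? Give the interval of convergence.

By the Cauchy root test, |a_n|^(1/n) = 1/n → 0.
The limit is 0 for every z, so R = ∞.

(−∞, ∞)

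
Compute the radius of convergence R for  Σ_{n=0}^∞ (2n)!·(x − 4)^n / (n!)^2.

R = 1/4

The ratio of consecutive coefficients is (2n+1)·(2n+2)/(n+1)² → 4.
Thus R = 1/(4) = 1/4.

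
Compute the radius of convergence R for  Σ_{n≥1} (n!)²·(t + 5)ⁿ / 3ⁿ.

Ratio test: |a_{n+1}/a_n| = (n+1)² · 1/3 → ∞ as n → ∞.
Since the ratio → ∞, the series diverges for every t ≠ -5, and R = 0.

R = 0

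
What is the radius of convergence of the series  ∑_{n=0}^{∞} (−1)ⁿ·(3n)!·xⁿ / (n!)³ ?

R = 1/27

The ratio of consecutive coefficients is (3n+1)·(3n+2)·(3n+3)/(n+1)³ → 27.
Thus R = 1/(27) = 1/27.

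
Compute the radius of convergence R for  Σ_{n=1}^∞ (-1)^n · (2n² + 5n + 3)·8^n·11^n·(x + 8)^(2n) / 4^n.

Ratio test: |a_{n+1}/a_n| = [(2(n+1)² + 5(n+1) + 3)/(2n² + 5n + 3)] · 8·11/4 → 22 as n → ∞.
Writing y = (x + 8)², the series in y has radius 1/22, so |x + 8| < √(1/22) and R = √22/22.

R = √22/22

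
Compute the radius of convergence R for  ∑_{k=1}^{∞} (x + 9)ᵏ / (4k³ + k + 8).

R = 1

Apply the ratio test: |a_{k+1}| / |a_k| = (4k³ + k + 8)/(4(k+1)³ + (k+1) + 8), which tends to 1 as k → ∞.
Convergence for |x + 9| < 1, so R = 1.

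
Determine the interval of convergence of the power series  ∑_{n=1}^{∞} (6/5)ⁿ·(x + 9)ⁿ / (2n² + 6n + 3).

By the ratio test, |a_{n+1}/a_n| = [(2n² + 6n + 3)/(2(n+1)² + 6(n+1) + 3)] · 6/5 → 6/5.
Hence the series converges for |x + 9| < 1/(6/5) = 5/6, so the radius of convergence is 5/6.
Endpoint x = -49/6: absolute convergence follows by limit comparison with Σ 1/n².
Endpoint x = -59/6: absolute convergence follows by limit comparison with Σ 1/n².

[-59/6, -49/6]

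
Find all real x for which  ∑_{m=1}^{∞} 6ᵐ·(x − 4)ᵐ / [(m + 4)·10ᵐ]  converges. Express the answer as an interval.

[7/3, 17/3)

Ratio test: |a_{m+1}/a_m| = [(m + 4)/((m+1) + 4)] · 6/10 → 3/5 as m → ∞.
Convergence for |x − 4| · 3/5 < 1, i.e. |x − 4| < 5/3. So R = 5/3.
At x = 17/3: comparison with the harmonic series Σ 1/m shows the series diverges.
Endpoint x = 7/3: the terms alternate in sign and decrease monotonically to 0 in absolute value (size ~ c/m), so the alternating series test gives convergence.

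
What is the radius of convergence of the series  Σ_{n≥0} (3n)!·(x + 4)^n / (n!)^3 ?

The ratio of consecutive coefficients is (3n+1)·(3n+2)·(3n+3)/(n+1)³ → 27.
Thus R = 1/(27) = 1/27.

R = 1/27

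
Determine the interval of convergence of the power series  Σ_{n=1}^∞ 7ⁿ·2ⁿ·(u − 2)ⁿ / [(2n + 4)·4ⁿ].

[12/7, 16/7)

The ratio of consecutive coefficients is [(2n + 4)/(2(n+1) + 4)] · 7·2/4 → 7/2.
Thus R = 1/(7/2) = 2/7.
Endpoint u = 16/7: comparison with the harmonic series Σ 1/n shows the series diverges.
When u = 12/7, the terms alternate in sign and decrease monotonically to 0 in absolute value (size ~ c/n), so the alternating series test gives convergence.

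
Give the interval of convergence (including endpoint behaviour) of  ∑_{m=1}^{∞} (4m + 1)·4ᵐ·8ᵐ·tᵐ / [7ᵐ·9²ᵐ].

By the ratio test, |a_{m+1}/a_m| = [(4(m+1) + 1)/(4m + 1)] · 4·8/(7·81) → 32/567.
Hence the series converges for |t| < 1/(32/567) = 567/32, so the radius of convergence is 567/32.
When t = 567/32, the terms do not tend to 0, so the series diverges.
When t = -567/32, the m-th term does not approach 0; divergence by the term test.

(-567/32, 567/32)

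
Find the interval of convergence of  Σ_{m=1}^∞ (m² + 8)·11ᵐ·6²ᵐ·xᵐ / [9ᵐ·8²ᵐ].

Ratio test: |a_{m+1}/a_m| = [((m+1)² + 8)/(m² + 8)] · 11·36/(9·64) → 11/16 as m → ∞.
Hence the series converges for |x| < 1/(11/16) = 16/11, so the radius of convergence is 16/11.
Endpoint x = 16/11: the terms do not tend to 0, so the series diverges.
At x = -16/11: the terms have absolute value of order m², which does not tend to 0, so the series diverges by the divergence test.

(-16/11, 16/11)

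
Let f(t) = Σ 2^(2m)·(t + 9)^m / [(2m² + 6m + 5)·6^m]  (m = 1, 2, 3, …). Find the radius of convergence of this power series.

R = 3/2

Ratio test: |a_{m+1}/a_m| = [(2m² + 6m + 5)/(2(m+1)² + 6(m+1) + 5)] · 4/6 → 2/3 as m → ∞.
Convergence for |t + 9| · 2/3 < 1, i.e. |t + 9| < 3/2. So R = 3/2.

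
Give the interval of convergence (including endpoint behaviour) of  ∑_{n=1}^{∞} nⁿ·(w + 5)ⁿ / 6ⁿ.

{-5}

Applying the root test, |a_n|^(1/n) = n/6 → ∞.
The root grows without bound, so R = 0 (convergence only at w = -5).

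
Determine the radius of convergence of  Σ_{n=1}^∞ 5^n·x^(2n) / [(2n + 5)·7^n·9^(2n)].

The ratio of consecutive coefficients is [(2n + 5)/(2(n+1) + 5)] · 5/(7·81) → 5/567.
Successive powers of x differ by 2, so the series converges when |x|² · 5/567 < 1, i.e. |x| < √(567/5). So R = 9√35/5.

R = 9√35/5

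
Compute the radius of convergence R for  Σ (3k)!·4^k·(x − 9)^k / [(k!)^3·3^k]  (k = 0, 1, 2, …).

Apply the ratio test: |a_{k+1}| / |a_k| = (3k+1)·(3k+2)·(3k+3)/(k+1)³ · 4/3, which tends to 36 as k → ∞.
Thus R = 1/(36) = 1/36.

R = 1/36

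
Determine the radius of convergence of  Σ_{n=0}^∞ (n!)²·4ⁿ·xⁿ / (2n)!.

Apply the ratio test: |a_{n+1}| / |a_n| = (n+1)²/[(2n+1)·(2n+2)] · 4, which tends to 1 as n → ∞.
Hence R = 1.

R = 1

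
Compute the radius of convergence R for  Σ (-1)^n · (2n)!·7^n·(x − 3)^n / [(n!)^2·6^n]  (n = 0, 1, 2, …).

Ratio test: |a_{n+1}/a_n| = (2n+1)·(2n+2)/(n+1)² · 7/6 → 14/3 as n → ∞.
The series converges when 14/3 · |x − 3| < 1, giving R = 3/14.

R = 3/14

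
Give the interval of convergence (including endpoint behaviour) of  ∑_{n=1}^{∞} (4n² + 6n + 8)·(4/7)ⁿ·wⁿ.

(-7/4, 7/4)

The ratio of consecutive coefficients is [(4(n+1)² + 6(n+1) + 8)/(4n² + 6n + 8)] · 4/7 → 4/7.
Hence the series converges for |w| < 1/(4/7) = 7/4, so the radius of convergence is 7/4.
When w = 7/4, the terms have absolute value of order n², which does not tend to 0, so the series diverges by the divergence test.
Endpoint w = -7/4: the n-th term does not approach 0; divergence by the term test.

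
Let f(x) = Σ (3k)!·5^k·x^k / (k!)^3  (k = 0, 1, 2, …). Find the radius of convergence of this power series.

R = 1/135

Apply the ratio test: |a_{k+1}| / |a_k| = (3k+1)·(3k+2)·(3k+3)/(k+1)³ · 5, which tends to 135 as k → ∞.
Thus R = 1/(135) = 1/135.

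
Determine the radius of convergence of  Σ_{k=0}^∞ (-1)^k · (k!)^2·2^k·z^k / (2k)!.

By the ratio test, |a_{k+1}/a_k| = (k+1)²/[(2k+1)·(2k+2)] · 2 → 1/2.
Thus R = 1/(1/2) = 2.

R = 2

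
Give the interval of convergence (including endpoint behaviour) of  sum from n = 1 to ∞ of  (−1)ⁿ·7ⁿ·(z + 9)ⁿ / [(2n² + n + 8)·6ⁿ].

Apply the ratio test: |a_{n+1}| / |a_n| = [(2n² + n + 8)/(2(n+1)² + (n+1) + 8)] · 7/6, which tends to 7/6 as n → ∞.
Thus R = 1/(7/6) = 6/7.
Endpoint z = -57/7: absolute convergence follows by limit comparison with Σ 1/n².
At z = -69/7: the series is dominated by a constant times Σ 1/n², which converges (p = 2 > 1).

[-69/7, -57/7]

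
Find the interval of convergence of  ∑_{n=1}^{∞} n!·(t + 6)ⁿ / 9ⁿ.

Apply the ratio test: |a_{n+1}| / |a_n| = (n+1) · 1/9, which tends to ∞ as n → ∞.
Since the ratio → ∞, the series diverges for every t ≠ -6, and R = 0.

{-6}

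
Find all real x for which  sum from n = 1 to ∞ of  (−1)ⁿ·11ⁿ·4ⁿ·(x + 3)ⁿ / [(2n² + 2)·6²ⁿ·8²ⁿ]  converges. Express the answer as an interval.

By the ratio test, |a_{n+1}/a_n| = [(2n² + 2)/(2(n+1)² + 2)] · 11·4/(36·64) → 11/576.
Thus R = 1/(11/576) = 576/11.
When x = 543/11, the series is dominated by a constant times Σ 1/n², which converges (p = 2 > 1).
Endpoint x = -609/11: the terms are on the order of 1/n², so the series converges absolutely by comparison with the p-series (p = 2 > 1).

[-609/11, 543/11]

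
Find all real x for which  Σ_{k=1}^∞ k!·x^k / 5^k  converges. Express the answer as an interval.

{0}

By the ratio test, |a_{k+1}/a_k| = (k+1) · 1/5 → ∞.
Since the ratio → ∞, the series diverges for every x ≠ 0, and R = 0.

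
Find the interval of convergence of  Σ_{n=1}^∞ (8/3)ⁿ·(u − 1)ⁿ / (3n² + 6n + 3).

[5/8, 11/8]

Apply the ratio test: |a_{n+1}| / |a_n| = [(3n² + 6n + 3)/(3(n+1)² + 6(n+1) + 3)] · 8/3, which tends to 8/3 as n → ∞.
Thus R = 1/(8/3) = 3/8.
At u = 11/8: the terms are on the order of 1/n², so the series converges absolutely by comparison with the p-series (p = 2 > 1).
Check u = 5/8: absolute convergence follows by limit comparison with Σ 1/n².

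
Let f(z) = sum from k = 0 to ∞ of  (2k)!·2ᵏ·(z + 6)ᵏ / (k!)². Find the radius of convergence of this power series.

R = 1/8

The ratio of consecutive coefficients is (2k+1)·(2k+2)/(k+1)² · 2 → 8.
The series converges when 8 · |z + 6| < 1, giving R = 1/8.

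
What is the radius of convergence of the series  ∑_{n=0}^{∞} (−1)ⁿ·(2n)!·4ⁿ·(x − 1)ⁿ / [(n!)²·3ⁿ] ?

The ratio of consecutive coefficients is (2n+1)·(2n+2)/(n+1)² · 4/3 → 16/3.
Hence the series converges for |x − 1| < 1/(16/3) = 3/16, so the radius of convergence is 3/16.

R = 3/16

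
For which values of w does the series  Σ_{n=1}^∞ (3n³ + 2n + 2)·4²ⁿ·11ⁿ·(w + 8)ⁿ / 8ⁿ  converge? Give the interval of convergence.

(-177/22, -175/22)

Apply the ratio test: |a_{n+1}| / |a_n| = [(3(n+1)³ + 2(n+1) + 2)/(3n³ + 2n + 2)] · 16·11/8, which tends to 22 as n → ∞.
Thus R = 1/(22) = 1/22.
At w = -175/22: the terms do not tend to 0, so the series diverges.
Endpoint w = -177/22: the n-th term does not approach 0; divergence by the term test.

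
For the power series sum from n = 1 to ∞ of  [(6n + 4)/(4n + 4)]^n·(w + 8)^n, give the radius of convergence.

Root test: |a_n|^(1/n) = (6n + 4)/(4n + 4) → 3/2.
Thus R = 1/(3/2) = 2/3.

R = 2/3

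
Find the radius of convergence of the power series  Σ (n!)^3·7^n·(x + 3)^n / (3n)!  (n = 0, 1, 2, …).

R = 27/7

Apply the ratio test: |a_{n+1}| / |a_n| = (n+1)³/[(3n+1)·(3n+2)·(3n+3)] · 7, which tends to 7/27 as n → ∞.
The series converges when 7/27 · |x + 3| < 1, giving R = 27/7.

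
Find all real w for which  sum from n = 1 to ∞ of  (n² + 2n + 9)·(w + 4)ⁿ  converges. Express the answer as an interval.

Apply the ratio test: |a_{n+1}| / |a_n| = ((n+1)² + 2(n+1) + 9)/(n² + 2n + 9), which tends to 1 as n → ∞.
Hence R = 1.
When w = -3, the terms do not tend to 0, so the series diverges.
When w = -5, the n-th term does not approach 0; divergence by the term test.

(-5, -3)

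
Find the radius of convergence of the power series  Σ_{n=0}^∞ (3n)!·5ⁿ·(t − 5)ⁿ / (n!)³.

R = 1/135

Ratio test: |a_{n+1}/a_n| = (3n+1)·(3n+2)·(3n+3)/(n+1)³ · 5 → 135 as n → ∞.
Convergence for |t − 5| · 135 < 1, i.e. |t − 5| < 1/135. So R = 1/135.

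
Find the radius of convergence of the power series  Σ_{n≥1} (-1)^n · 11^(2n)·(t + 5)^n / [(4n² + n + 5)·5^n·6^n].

R = 30/121

Apply the ratio test: |a_{n+1}| / |a_n| = [(4n² + n + 5)/(4(n+1)² + (n+1) + 5)] · 121/(5·6), which tends to 121/30 as n → ∞.
Hence the series converges for |t + 5| < 1/(121/30) = 30/121, so the radius of convergence is 30/121.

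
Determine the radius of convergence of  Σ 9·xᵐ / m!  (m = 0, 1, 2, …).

Apply the ratio test: |a_{m+1}| / |a_m| = 9/9 · 1/(m+1), which tends to 0 as m → ∞.
The ratio tends to 0 regardless of x, hence R = ∞.

R = ∞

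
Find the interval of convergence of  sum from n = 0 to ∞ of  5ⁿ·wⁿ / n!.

(−∞, ∞)

Ratio test: |a_{n+1}/a_n| = 5 · 1/(n+1) → 0 as n → ∞.
The ratio tends to 0 regardless of w, hence R = ∞.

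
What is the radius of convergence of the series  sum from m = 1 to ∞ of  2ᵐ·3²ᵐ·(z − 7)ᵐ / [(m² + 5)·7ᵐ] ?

Apply the ratio test: |a_{m+1}| / |a_m| = [(m² + 5)/((m+1)² + 5)] · 2·9/7, which tends to 18/7 as m → ∞.
Convergence for |z − 7| · 18/7 < 1, i.e. |z − 7| < 7/18. So R = 7/18.

R = 7/18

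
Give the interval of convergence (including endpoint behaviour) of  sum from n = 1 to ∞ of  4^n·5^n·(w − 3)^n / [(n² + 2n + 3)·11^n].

By the ratio test, |a_{n+1}/a_n| = [(n² + 2n + 3)/((n+1)² + 2(n+1) + 3)] · 4·5/11 → 20/11.
Convergence for |w − 3| · 20/11 < 1, i.e. |w − 3| < 11/20. So R = 11/20.
Endpoint w = 71/20: the series is dominated by a constant times Σ 1/n², which converges (p = 2 > 1).
Check w = 49/20: absolute convergence follows by limit comparison with Σ 1/n².

[49/20, 71/20]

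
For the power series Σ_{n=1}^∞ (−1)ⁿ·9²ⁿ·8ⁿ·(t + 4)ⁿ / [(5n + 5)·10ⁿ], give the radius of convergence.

Ratio test: |a_{n+1}/a_n| = [(5n + 5)/(5(n+1) + 5)] · 81·8/10 → 324/5 as n → ∞.
Hence the series converges for |t + 4| < 1/(324/5) = 5/324, so the radius of convergence is 5/324.

R = 5/324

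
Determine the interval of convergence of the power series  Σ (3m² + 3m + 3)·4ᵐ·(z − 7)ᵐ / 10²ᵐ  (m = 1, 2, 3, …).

By the ratio test, |a_{m+1}/a_m| = [(3(m+1)² + 3(m+1) + 3)/(3m² + 3m + 3)] · 4/100 → 1/25.
Hence the series converges for |z − 7| < 1/(1/25) = 25, so the radius of convergence is 25.
Check z = 32: the terms have absolute value of order m², which does not tend to 0, so the series diverges by the divergence test.
Check z = -18: the terms do not tend to 0, so the series diverges.

(-18, 32)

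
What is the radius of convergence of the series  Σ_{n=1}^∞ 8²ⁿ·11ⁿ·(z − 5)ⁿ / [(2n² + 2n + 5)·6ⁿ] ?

The ratio of consecutive coefficients is [(2n² + 2n + 5)/(2(n+1)² + 2(n+1) + 5)] · 64·11/6 → 352/3.
The series converges when 352/3 · |z − 5| < 1, giving R = 3/352.

R = 3/352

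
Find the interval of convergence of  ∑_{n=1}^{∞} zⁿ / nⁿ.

(−∞, ∞)

Root test: |a_n|^(1/n) = 1/n → 0.
The limit is 0 for every z, so R = ∞.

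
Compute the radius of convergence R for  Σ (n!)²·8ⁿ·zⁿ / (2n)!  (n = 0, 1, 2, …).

By the ratio test, |a_{n+1}/a_n| = (n+1)²/[(2n+1)·(2n+2)] · 8 → 2.
The series converges when 2 · |z| < 1, giving R = 1/2.

R = 1/2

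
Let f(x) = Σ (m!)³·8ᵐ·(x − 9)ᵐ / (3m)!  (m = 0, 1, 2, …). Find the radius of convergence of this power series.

R = 27/8

Apply the ratio test: |a_{m+1}| / |a_m| = (m+1)³/[(3m+1)·(3m+2)·(3m+3)] · 8, which tends to 8/27 as m → ∞.
Thus R = 1/(8/27) = 27/8.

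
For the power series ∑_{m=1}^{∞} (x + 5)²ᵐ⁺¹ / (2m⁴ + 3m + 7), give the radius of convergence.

R = 1

Ratio test: |a_{m+1}/a_m| = (2m⁴ + 3m + 7)/(2(m+1)⁴ + 3(m+1) + 7) → 1 as m → ∞.
Writing y = (x + 5)², the series in y has radius 1, so |x + 5| < √(1) = 1 and R = 1.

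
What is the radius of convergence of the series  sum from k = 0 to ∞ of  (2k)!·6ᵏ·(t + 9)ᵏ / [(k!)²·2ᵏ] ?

Apply the ratio test: |a_{k+1}| / |a_k| = (2k+1)·(2k+2)/(k+1)² · 6/2, which tends to 12 as k → ∞.
Hence the series converges for |t + 9| < 1/(12) = 1/12, so the radius of convergence is 1/12.

R = 1/12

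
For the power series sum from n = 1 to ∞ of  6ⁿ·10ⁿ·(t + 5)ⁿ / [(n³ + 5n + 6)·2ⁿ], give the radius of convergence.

Apply the ratio test: |a_{n+1}| / |a_n| = [(n³ + 5n + 6)/((n+1)³ + 5(n+1) + 6)] · 6·10/2, which tends to 30 as n → ∞.
Hence the series converges for |t + 5| < 1/(30) = 1/30, so the radius of convergence is 1/30.

R = 1/30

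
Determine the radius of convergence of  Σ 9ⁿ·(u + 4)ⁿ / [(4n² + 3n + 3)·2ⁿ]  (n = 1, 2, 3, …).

R = 2/9

The ratio of consecutive coefficients is [(4n² + 3n + 3)/(4(n+1)² + 3(n+1) + 3)] · 9/2 → 9/2.
The series converges when 9/2 · |u + 4| < 1, giving R = 2/9.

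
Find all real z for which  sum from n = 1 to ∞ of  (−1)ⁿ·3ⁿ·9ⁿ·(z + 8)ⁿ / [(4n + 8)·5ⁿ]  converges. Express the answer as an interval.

Ratio test: |a_{n+1}/a_n| = [(4n + 8)/(4(n+1) + 8)] · 3·9/5 → 27/5 as n → ∞.
Hence the series converges for |z + 8| < 1/(27/5) = 5/27, so the radius of convergence is 5/27.
Endpoint z = -211/27: an alternating series whose terms decrease to 0 in absolute value, so it converges by the Leibniz criterion.
At z = -221/27: the terms are asymptotic to a nonzero constant times 1/n, so the series diverges by limit comparison with Σ 1/n.

(-221/27, -211/27]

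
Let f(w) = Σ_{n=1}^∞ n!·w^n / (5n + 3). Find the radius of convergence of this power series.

R = 0

By the ratio test, |a_{n+1}/a_n| = (n+1) · (5n + 3)/(5(n+1) + 3) → ∞.
The terms grow without bound for any w ≠ 0, so R = 0 (convergence only at w = 0).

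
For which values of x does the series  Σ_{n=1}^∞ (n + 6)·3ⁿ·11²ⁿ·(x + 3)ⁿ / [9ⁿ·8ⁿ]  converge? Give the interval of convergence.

By the ratio test, |a_{n+1}/a_n| = [((n+1) + 6)/(n + 6)] · 3·121/(9·8) → 121/24.
Thus R = 1/(121/24) = 24/121.
When x = -339/121, the terms do not tend to 0, so the series diverges.
When x = -387/121, the terms do not tend to 0, so the series diverges.

(-387/121, -339/121)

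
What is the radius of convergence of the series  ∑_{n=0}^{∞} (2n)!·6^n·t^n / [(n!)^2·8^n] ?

The ratio of consecutive coefficients is (2n+1)·(2n+2)/(n+1)² · 6/8 → 3.
Hence the series converges for |t| < 1/(3) = 1/3, so the radius of convergence is 1/3.

R = 1/3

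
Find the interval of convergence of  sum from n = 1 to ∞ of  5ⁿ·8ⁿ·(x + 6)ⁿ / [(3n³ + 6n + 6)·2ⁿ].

Apply the ratio test: |a_{n+1}| / |a_n| = [(3n³ + 6n + 6)/(3(n+1)³ + 6(n+1) + 6)] · 5·8/2, which tends to 20 as n → ∞.
The series converges when 20 · |x + 6| < 1, giving R = 1/20.
Check x = -119/20: the terms are on the order of 1/n³, so the series converges absolutely by comparison with the p-series (p = 3 > 1).
Check x = -121/20: the series is dominated by a constant times Σ 1/n³, which converges (p = 3 > 1).

[-121/20, -119/20]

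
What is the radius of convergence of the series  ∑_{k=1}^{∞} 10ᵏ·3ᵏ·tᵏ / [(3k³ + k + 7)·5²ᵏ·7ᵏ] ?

By the ratio test, |a_{k+1}/a_k| = [(3k³ + k + 7)/(3(k+1)³ + (k+1) + 7)] · 10·3/(25·7) → 6/35.
Hence the series converges for |t| < 1/(6/35) = 35/6, so the radius of convergence is 35/6.

R = 35/6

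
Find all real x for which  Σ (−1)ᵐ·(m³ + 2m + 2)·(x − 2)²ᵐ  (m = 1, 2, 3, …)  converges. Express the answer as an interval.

By the ratio test, |a_{m+1}/a_m| = ((m+1)³ + 2(m+1) + 2)/(m³ + 2m + 2) → 1.
Successive powers of (x − 2) differ by 2, so the series converges when |x − 2|² · 1 < 1, i.e. |x − 2| < √(1) = 1. So R = 1.
At x = 3: the terms have absolute value of order m³, which does not tend to 0, so the series diverges by the divergence test.
When x = 1, the m-th term does not approach 0; divergence by the term test.

(1, 3)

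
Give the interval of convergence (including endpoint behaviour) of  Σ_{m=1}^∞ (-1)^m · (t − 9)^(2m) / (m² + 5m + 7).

[8, 10]

Apply the ratio test: |a_{m+1}| / |a_m| = (m² + 5m + 7)/((m+1)² + 5(m+1) + 7), which tends to 1 as m → ∞.
Since the exponent of (t − 9) increases by 2 each term, convergence requires |t − 9|² < 1, hence R = 1.
Endpoint t = 10: the terms are on the order of 1/m², so the series converges absolutely by comparison with the p-series (p = 2 > 1).
Check t = 8: absolute convergence follows by limit comparison with Σ 1/m².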